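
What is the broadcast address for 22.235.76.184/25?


Network: 22.235.76.128/25
Host bits = 7
Set all host bits to 1:
Broadcast: 22.235.76.255


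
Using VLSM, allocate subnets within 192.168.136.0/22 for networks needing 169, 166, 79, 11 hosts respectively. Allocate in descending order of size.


169 hosts -> /24 (254 usable): 192.168.136.0/24
166 hosts -> /24 (254 usable): 192.168.137.0/24
79 hosts -> /25 (126 usable): 192.168.138.0/25
11 hosts -> /28 (14 usable): 192.168.138.128/28
Allocation: 192.168.136.0/24 (169 hosts, 254 usable); 192.168.137.0/24 (166 hosts, 254 usable); 192.168.138.0/25 (79 hosts, 126 usable); 192.168.138.128/28 (11 hosts, 14 usable)


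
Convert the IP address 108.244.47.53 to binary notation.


108 = 01101100
244 = 11110100
47 = 00101111
53 = 00110101
Binary: 01101100.11110100.00101111.00110101


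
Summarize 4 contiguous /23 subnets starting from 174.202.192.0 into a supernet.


Original prefix: /23
Number of subnets: 4 = 2^2
New prefix = 23 - 2 = 21
Supernet: 174.202.192.0/21


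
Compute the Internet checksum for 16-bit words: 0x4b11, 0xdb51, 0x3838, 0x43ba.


Sum all words (with carry folding):
+ 0x4b11 = 0x4b11
+ 0xdb51 = 0x2663
+ 0x3838 = 0x5e9b
+ 0x43ba = 0xa255
One's complement: ~0xa255
Checksum = 0x5daa


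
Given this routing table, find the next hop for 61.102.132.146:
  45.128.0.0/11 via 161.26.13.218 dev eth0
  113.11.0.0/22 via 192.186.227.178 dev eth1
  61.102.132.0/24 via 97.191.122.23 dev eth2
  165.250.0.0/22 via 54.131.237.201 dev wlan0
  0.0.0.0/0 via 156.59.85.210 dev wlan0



Longest prefix match for 61.102.132.146:
  /11 45.128.0.0: no
  /22 113.11.0.0: no
  /24 61.102.132.0: MATCH
  /22 165.250.0.0: no
  /0 0.0.0.0: MATCH
Selected: next-hop 97.191.122.23 via eth2 (matched /24)


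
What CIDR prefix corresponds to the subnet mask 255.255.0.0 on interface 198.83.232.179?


Binary: 11111111.11111111.00000000.00000000
Count leading 1s
Prefix: /16


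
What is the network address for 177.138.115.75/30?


IP:   10110001.10001010.01110011.01001011
Mask: 11111111.11111111.11111111.11111100
AND operation:
Net:  10110001.10001010.01110011.01001000
Network: 177.138.115.72/30


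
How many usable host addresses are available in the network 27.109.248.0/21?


Host bits = 32 - 21 = 11
Total addresses = 2^11 = 2048
Usable = total - 2 (network and broadcast)
Usable hosts: 2046


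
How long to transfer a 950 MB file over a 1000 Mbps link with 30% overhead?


Effective throughput = 1000 * (1 - 30/100) = 700 Mbps
File size in Mb = 950 * 8 = 7600 Mb
Time = 7600 / 700
Time = 10.8571 seconds


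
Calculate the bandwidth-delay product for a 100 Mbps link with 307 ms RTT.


BDP = bandwidth * RTT
= 100 Mbps * 307 ms
= 100 * 1e6 * 307 / 1000 bits
= 30700000 bits
= 3837500 bytes
= 3747.5586 KB
BDP = 30700000 bits (3837500 bytes)


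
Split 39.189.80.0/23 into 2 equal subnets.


New prefix = 23 + 1 = 24
Each subnet has 256 addresses
  39.189.80.0/24
  39.189.81.0/24
Subnets: 39.189.80.0/24, 39.189.81.0/24


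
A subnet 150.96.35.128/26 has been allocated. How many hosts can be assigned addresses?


Host bits = 32 - 26 = 6
Total addresses = 2^6 = 64
Usable = total - 2 (network and broadcast)
Usable hosts: 62


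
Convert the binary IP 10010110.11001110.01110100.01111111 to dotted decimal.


10010110 = 150
11001110 = 206
01110100 = 116
01111111 = 127
IP: 150.206.116.127


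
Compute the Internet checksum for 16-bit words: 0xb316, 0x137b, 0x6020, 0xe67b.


Sum all words (with carry folding):
+ 0xb316 = 0xb316
+ 0x137b = 0xc691
+ 0x6020 = 0x26b2
+ 0xe67b = 0x0d2e
One's complement: ~0x0d2e
Checksum = 0xf2d1


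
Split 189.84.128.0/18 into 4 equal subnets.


New prefix = 18 + 2 = 20
Each subnet has 4096 addresses
  189.84.128.0/20
  189.84.144.0/20
  189.84.160.0/20
  189.84.176.0/20
Subnets: 189.84.128.0/20, 189.84.144.0/20, 189.84.160.0/20, 189.84.176.0/20


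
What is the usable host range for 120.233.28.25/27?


Network: 120.233.28.0
Broadcast: 120.233.28.31
First usable = network + 1
Last usable = broadcast - 1
Range: 120.233.28.1 to 120.233.28.30


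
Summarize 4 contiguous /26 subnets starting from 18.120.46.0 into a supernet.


Original prefix: /26
Number of subnets: 4 = 2^2
New prefix = 26 - 2 = 24
Supernet: 18.120.46.0/24


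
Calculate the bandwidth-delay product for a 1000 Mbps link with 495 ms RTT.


BDP = bandwidth * RTT
= 1000 Mbps * 495 ms
= 1000 * 1e6 * 495 / 1000 bits
= 495000000 bits
= 61875000 bytes
= 60424.8047 KB
BDP = 495000000 bits (61875000 bytes)


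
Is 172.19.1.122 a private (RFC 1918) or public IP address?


RFC 1918 private ranges:
  10.0.0.0/8 (10.0.0.0 - 10.255.255.255)
  172.16.0.0/12 (172.16.0.0 - 172.31.255.255)
  192.168.0.0/16 (192.168.0.0 - 192.168.255.255)
Private (in 172.16.0.0/12)


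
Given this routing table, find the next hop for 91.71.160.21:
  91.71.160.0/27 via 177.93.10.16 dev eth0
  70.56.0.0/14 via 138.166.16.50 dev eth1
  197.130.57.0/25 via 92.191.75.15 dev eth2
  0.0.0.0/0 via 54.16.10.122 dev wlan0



Longest prefix match for 91.71.160.21:
  /27 91.71.160.0: MATCH
  /14 70.56.0.0: no
  /25 197.130.57.0: no
  /0 0.0.0.0: MATCH
Selected: next-hop 177.93.10.16 via eth0 (matched /27)


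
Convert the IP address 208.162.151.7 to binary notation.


208 = 11010000
162 = 10100010
151 = 10010111
7 = 00000111
Binary: 11010000.10100010.10010111.00000111


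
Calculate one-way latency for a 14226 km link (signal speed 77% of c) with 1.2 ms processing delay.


Speed = 0.77 * 3e5 km/s = 231000 km/s
Propagation delay = 14226 / 231000 = 0.0616 s = 61.5844 ms
Processing delay = 1.2 ms
Total one-way latency = 62.7844 ms


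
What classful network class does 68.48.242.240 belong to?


First octet: 68
Binary: 01000100
0xxxxxxx -> Class A (1-126)
Class A, default mask 255.0.0.0 (/8)


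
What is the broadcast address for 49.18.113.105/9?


Network: 49.0.0.0/9
Host bits = 23
Set all host bits to 1:
Broadcast: 49.127.255.255


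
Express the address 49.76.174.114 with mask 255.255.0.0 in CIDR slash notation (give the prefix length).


Binary: 11111111.11111111.00000000.00000000
Count leading 1s
Prefix: /16


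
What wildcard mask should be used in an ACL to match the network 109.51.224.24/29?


Subnet mask: 255.255.255.248
Wildcard = 255.255.255.255 - subnet mask
255 - 255 = 0
255 - 255 = 0
255 - 255 = 0
255 - 248 = 7
Wildcard: 0.0.0.7


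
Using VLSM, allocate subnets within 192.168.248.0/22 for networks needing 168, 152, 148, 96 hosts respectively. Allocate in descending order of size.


168 hosts -> /24 (254 usable): 192.168.248.0/24
152 hosts -> /24 (254 usable): 192.168.249.0/24
148 hosts -> /24 (254 usable): 192.168.250.0/24
96 hosts -> /25 (126 usable): 192.168.251.0/25
Allocation: 192.168.248.0/24 (168 hosts, 254 usable); 192.168.249.0/24 (152 hosts, 254 usable); 192.168.250.0/24 (148 hosts, 254 usable); 192.168.251.0/25 (96 hosts, 126 usable)


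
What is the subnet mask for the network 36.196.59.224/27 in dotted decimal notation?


/27 means 27 network bits, 5 host bits
Binary: 11111111111111111111111111100000
Mask: 255.255.255.224


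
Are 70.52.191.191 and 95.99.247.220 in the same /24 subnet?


Mask: 255.255.255.0
70.52.191.191 AND mask = 70.52.191.0
95.99.247.220 AND mask = 95.99.247.0
No, different subnets (70.52.191.0 vs 95.99.247.0)


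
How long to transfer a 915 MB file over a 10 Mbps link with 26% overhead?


Effective throughput = 10 * (1 - 26/100) = 7.4 Mbps
File size in Mb = 915 * 8 = 7320 Mb
Time = 7320 / 7.4
Time = 989.1892 seconds


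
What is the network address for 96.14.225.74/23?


IP:   01100000.00001110.11100001.01001010
Mask: 11111111.11111111.11111110.00000000
AND operation:
Net:  01100000.00001110.11100000.00000000
Network: 96.14.224.0/23


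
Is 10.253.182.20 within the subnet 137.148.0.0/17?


Subnet network: 137.148.0.0
Test IP AND mask: 10.253.128.0
No, 10.253.182.20 is not in 137.148.0.0/17


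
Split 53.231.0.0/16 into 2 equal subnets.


New prefix = 16 + 1 = 17
Each subnet has 32768 addresses
  53.231.0.0/17
  53.231.128.0/17
Subnets: 53.231.0.0/17, 53.231.128.0/17


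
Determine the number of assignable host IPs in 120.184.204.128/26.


Host bits = 32 - 26 = 6
Total addresses = 2^6 = 64
Usable = total - 2 (network and broadcast)
Usable hosts: 62


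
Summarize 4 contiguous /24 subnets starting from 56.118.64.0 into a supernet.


Original prefix: /24
Number of subnets: 4 = 2^2
New prefix = 24 - 2 = 22
Supernet: 56.118.64.0/22


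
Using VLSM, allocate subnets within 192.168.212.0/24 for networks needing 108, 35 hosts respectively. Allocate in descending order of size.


108 hosts -> /25 (126 usable): 192.168.212.0/25
35 hosts -> /26 (62 usable): 192.168.212.128/26
Allocation: 192.168.212.0/25 (108 hosts, 126 usable); 192.168.212.128/26 (35 hosts, 62 usable)


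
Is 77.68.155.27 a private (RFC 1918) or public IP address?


RFC 1918 private ranges:
  10.0.0.0/8 (10.0.0.0 - 10.255.255.255)
  172.16.0.0/12 (172.16.0.0 - 172.31.255.255)
  192.168.0.0/16 (192.168.0.0 - 192.168.255.255)
Public (not in any RFC 1918 range)


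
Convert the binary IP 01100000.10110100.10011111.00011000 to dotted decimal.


01100000 = 96
10110100 = 180
10011111 = 159
00011000 = 24
IP: 96.180.159.24


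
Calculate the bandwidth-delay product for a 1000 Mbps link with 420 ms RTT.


BDP = bandwidth * RTT
= 1000 Mbps * 420 ms
= 1000 * 1e6 * 420 / 1000 bits
= 420000000 bits
= 52500000 bytes
= 51269.5312 KB
BDP = 420000000 bits (52500000 bytes)


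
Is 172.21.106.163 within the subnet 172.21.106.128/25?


Subnet network: 172.21.106.128
Test IP AND mask: 172.21.106.128
Yes, 172.21.106.163 is in 172.21.106.128/25


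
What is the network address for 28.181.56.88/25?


IP:   00011100.10110101.00111000.01011000
Mask: 11111111.11111111.11111111.10000000
AND operation:
Net:  00011100.10110101.00111000.00000000
Network: 28.181.56.0/25


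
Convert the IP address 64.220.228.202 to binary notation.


64 = 01000000
220 = 11011100
228 = 11100100
202 = 11001010
Binary: 01000000.11011100.11100100.11001010


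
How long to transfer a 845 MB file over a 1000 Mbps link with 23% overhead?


Effective throughput = 1000 * (1 - 23/100) = 770 Mbps
File size in Mb = 845 * 8 = 6760 Mb
Time = 6760 / 770
Time = 8.7792 seconds


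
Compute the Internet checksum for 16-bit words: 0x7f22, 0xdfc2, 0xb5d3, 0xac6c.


Sum all words (with carry folding):
+ 0x7f22 = 0x7f22
+ 0xdfc2 = 0x5ee5
+ 0xb5d3 = 0x14b9
+ 0xac6c = 0xc125
One's complement: ~0xc125
Checksum = 0x3eda


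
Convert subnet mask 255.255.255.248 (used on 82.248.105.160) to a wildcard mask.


Subnet mask: 255.255.255.248
Wildcard = 255.255.255.255 - subnet mask
255 - 255 = 0
255 - 255 = 0
255 - 255 = 0
255 - 248 = 7
Wildcard: 0.0.0.7


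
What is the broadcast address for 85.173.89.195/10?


Network: 85.128.0.0/10
Host bits = 22
Set all host bits to 1:
Broadcast: 85.191.255.255


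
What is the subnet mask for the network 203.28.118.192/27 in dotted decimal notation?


/27 means 27 network bits, 5 host bits
Binary: 11111111111111111111111111100000
Mask: 255.255.255.224


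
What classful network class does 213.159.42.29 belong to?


First octet: 213
Binary: 11010101
110xxxxx -> Class C (192-223)
Class C, default mask 255.255.255.0 (/24)


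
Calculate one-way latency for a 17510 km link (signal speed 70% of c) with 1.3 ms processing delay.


Speed = 0.7 * 3e5 km/s = 210000 km/s
Propagation delay = 17510 / 210000 = 0.0834 s = 83.381 ms
Processing delay = 1.3 ms
Total one-way latency = 84.681 ms


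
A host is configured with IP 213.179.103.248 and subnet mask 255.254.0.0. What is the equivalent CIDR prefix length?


Binary: 11111111.11111110.00000000.00000000
Count leading 1s
Prefix: /15


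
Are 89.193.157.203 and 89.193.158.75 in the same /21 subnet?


Mask: 255.255.248.0
89.193.157.203 AND mask = 89.193.152.0
89.193.158.75 AND mask = 89.193.152.0
Yes, same subnet (89.193.152.0)


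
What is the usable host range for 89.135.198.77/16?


Network: 89.135.0.0
Broadcast: 89.135.255.255
First usable = network + 1
Last usable = broadcast - 1
Range: 89.135.0.1 to 89.135.255.254


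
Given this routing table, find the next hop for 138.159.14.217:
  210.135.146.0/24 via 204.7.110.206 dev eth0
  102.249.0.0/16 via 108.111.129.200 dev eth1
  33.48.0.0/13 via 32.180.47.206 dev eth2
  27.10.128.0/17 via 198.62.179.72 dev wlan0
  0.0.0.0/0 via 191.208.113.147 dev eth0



Longest prefix match for 138.159.14.217:
  /24 210.135.146.0: no
  /16 102.249.0.0: no
  /13 33.48.0.0: no
  /17 27.10.128.0: no
  /0 0.0.0.0: MATCH
Selected: next-hop 191.208.113.147 via eth0 (matched /0)


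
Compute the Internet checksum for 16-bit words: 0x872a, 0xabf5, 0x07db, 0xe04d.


Sum all words (with carry folding):
+ 0x872a = 0x872a
+ 0xabf5 = 0x3320
+ 0x07db = 0x3afb
+ 0xe04d = 0x1b49
One's complement: ~0x1b49
Checksum = 0xe4b6


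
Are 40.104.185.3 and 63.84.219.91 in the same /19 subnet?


Mask: 255.255.224.0
40.104.185.3 AND mask = 40.104.160.0
63.84.219.91 AND mask = 63.84.192.0
No, different subnets (40.104.160.0 vs 63.84.192.0)


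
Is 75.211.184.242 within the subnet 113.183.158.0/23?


Subnet network: 113.183.158.0
Test IP AND mask: 75.211.184.0
No, 75.211.184.242 is not in 113.183.158.0/23


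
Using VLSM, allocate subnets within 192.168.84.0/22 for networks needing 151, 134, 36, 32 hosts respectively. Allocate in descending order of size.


151 hosts -> /24 (254 usable): 192.168.84.0/24
134 hosts -> /24 (254 usable): 192.168.85.0/24
36 hosts -> /26 (62 usable): 192.168.86.0/26
32 hosts -> /26 (62 usable): 192.168.86.64/26
Allocation: 192.168.84.0/24 (151 hosts, 254 usable); 192.168.85.0/24 (134 hosts, 254 usable); 192.168.86.0/26 (36 hosts, 62 usable); 192.168.86.64/26 (32 hosts, 62 usable)


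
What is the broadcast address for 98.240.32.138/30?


Network: 98.240.32.136/30
Host bits = 2
Set all host bits to 1:
Broadcast: 98.240.32.139


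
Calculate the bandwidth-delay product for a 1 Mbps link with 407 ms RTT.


BDP = bandwidth * RTT
= 1 Mbps * 407 ms
= 1 * 1e6 * 407 / 1000 bits
= 407000 bits
= 50875 bytes
= 49.6826 KB
BDP = 407000 bits (50875 bytes)


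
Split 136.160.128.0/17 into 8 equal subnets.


New prefix = 17 + 3 = 20
Each subnet has 4096 addresses
  136.160.128.0/20
  136.160.144.0/20
  136.160.160.0/20
  136.160.176.0/20
  136.160.192.0/20
  136.160.208.0/20
  136.160.224.0/20
  136.160.240.0/20
Subnets: 136.160.128.0/20, 136.160.144.0/20, 136.160.160.0/20, 136.160.176.0/20, 136.160.192.0/20, 136.160.208.0/20, 136.160.224.0/20, 136.160.240.0/20


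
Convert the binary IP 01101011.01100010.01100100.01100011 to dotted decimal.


01101011 = 107
01100010 = 98
01100100 = 100
01100011 = 99
IP: 107.98.100.99


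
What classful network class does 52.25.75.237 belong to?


First octet: 52
Binary: 00110100
0xxxxxxx -> Class A (1-126)
Class A, default mask 255.0.0.0 (/8)


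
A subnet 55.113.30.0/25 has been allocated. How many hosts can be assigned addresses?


Host bits = 32 - 25 = 7
Total addresses = 2^7 = 128
Usable = total - 2 (network and broadcast)
Usable hosts: 126


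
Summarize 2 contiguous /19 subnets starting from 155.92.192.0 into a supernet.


Original prefix: /19
Number of subnets: 2 = 2^1
New prefix = 19 - 1 = 18
Supernet: 155.92.192.0/18


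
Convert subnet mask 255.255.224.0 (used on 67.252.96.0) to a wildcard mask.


Subnet mask: 255.255.224.0
Wildcard = 255.255.255.255 - subnet mask
255 - 255 = 0
255 - 255 = 0
255 - 224 = 31
255 - 0 = 255
Wildcard: 0.0.31.255


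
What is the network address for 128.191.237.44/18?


IP:   10000000.10111111.11101101.00101100
Mask: 11111111.11111111.11000000.00000000
AND operation:
Net:  10000000.10111111.11000000.00000000
Network: 128.191.192.0/18


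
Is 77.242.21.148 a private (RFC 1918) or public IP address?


RFC 1918 private ranges:
  10.0.0.0/8 (10.0.0.0 - 10.255.255.255)
  172.16.0.0/12 (172.16.0.0 - 172.31.255.255)
  192.168.0.0/16 (192.168.0.0 - 192.168.255.255)
Public (not in any RFC 1918 range)


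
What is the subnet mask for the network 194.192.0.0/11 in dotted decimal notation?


/11 means 11 network bits, 21 host bits
Binary: 11111111111000000000000000000000
Mask: 255.224.0.0


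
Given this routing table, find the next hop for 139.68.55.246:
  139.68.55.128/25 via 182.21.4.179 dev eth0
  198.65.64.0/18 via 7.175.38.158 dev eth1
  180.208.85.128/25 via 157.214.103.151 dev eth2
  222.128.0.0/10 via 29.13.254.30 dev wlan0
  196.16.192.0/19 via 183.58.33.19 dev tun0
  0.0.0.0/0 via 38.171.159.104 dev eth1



Longest prefix match for 139.68.55.246:
  /25 139.68.55.128: MATCH
  /18 198.65.64.0: no
  /25 180.208.85.128: no
  /10 222.128.0.0: no
  /19 196.16.192.0: no
  /0 0.0.0.0: MATCH
Selected: next-hop 182.21.4.179 via eth0 (matched /25)


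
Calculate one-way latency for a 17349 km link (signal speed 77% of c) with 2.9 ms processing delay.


Speed = 0.77 * 3e5 km/s = 231000 km/s
Propagation delay = 17349 / 231000 = 0.0751 s = 75.1039 ms
Processing delay = 2.9 ms
Total one-way latency = 78.0039 ms


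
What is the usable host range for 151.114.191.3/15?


Network: 151.114.0.0
Broadcast: 151.115.255.255
First usable = network + 1
Last usable = broadcast - 1
Range: 151.114.0.1 to 151.115.255.254


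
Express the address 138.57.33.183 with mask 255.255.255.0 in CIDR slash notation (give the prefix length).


Binary: 11111111.11111111.11111111.00000000
Count leading 1s
Prefix: /24


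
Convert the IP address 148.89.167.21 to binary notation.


148 = 10010100
89 = 01011001
167 = 10100111
21 = 00010101
Binary: 10010100.01011001.10100111.00010101


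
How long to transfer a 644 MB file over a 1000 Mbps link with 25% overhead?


Effective throughput = 1000 * (1 - 25/100) = 750 Mbps
File size in Mb = 644 * 8 = 5152 Mb
Time = 5152 / 750
Time = 6.8693 seconds


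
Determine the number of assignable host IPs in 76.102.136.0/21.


Host bits = 32 - 21 = 11
Total addresses = 2^11 = 2048
Usable = total - 2 (network and broadcast)
Usable hosts: 2046


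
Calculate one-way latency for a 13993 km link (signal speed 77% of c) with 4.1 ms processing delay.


Speed = 0.77 * 3e5 km/s = 231000 km/s
Propagation delay = 13993 / 231000 = 0.0606 s = 60.5758 ms
Processing delay = 4.1 ms
Total one-way latency = 64.6758 ms


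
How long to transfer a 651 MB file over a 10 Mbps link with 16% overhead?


Effective throughput = 10 * (1 - 16/100) = 8.4 Mbps
File size in Mb = 651 * 8 = 5208 Mb
Time = 5208 / 8.4
Time = 620 seconds


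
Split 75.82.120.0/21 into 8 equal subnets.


New prefix = 21 + 3 = 24
Each subnet has 256 addresses
  75.82.120.0/24
  75.82.121.0/24
  75.82.122.0/24
  75.82.123.0/24
  75.82.124.0/24
  75.82.125.0/24
  75.82.126.0/24
  75.82.127.0/24
Subnets: 75.82.120.0/24, 75.82.121.0/24, 75.82.122.0/24, 75.82.123.0/24, 75.82.124.0/24, 75.82.125.0/24, 75.82.126.0/24, 75.82.127.0/24


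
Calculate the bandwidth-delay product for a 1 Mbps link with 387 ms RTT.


BDP = bandwidth * RTT
= 1 Mbps * 387 ms
= 1 * 1e6 * 387 / 1000 bits
= 387000 bits
= 48375 bytes
= 47.2412 KB
BDP = 387000 bits (48375 bytes)


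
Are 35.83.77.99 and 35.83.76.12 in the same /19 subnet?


Mask: 255.255.224.0
35.83.77.99 AND mask = 35.83.64.0
35.83.76.12 AND mask = 35.83.64.0
Yes, same subnet (35.83.64.0)


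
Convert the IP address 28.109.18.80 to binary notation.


28 = 00011100
109 = 01101101
18 = 00010010
80 = 01010000
Binary: 00011100.01101101.00010010.01010000


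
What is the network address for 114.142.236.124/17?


IP:   01110010.10001110.11101100.01111100
Mask: 11111111.11111111.10000000.00000000
AND operation:
Net:  01110010.10001110.10000000.00000000
Network: 114.142.128.0/17


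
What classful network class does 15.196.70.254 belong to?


First octet: 15
Binary: 00001111
0xxxxxxx -> Class A (1-126)
Class A, default mask 255.0.0.0 (/8)


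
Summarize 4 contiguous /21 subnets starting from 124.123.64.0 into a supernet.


Original prefix: /21
Number of subnets: 4 = 2^2
New prefix = 21 - 2 = 19
Supernet: 124.123.64.0/19


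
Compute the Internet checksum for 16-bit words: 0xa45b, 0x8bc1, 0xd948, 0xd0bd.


Sum all words (with carry folding):
+ 0xa45b = 0xa45b
+ 0x8bc1 = 0x301d
+ 0xd948 = 0x0966
+ 0xd0bd = 0xda23
One's complement: ~0xda23
Checksum = 0x25dc


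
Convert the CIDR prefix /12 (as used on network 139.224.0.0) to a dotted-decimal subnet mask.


/12 means 12 network bits, 20 host bits
Binary: 11111111111100000000000000000000
Mask: 255.240.0.0


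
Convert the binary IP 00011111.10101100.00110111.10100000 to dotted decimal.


00011111 = 31
10101100 = 172
00110111 = 55
10100000 = 160
IP: 31.172.55.160


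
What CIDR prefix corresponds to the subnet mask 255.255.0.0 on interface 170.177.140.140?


Binary: 11111111.11111111.00000000.00000000
Count leading 1s
Prefix: /16


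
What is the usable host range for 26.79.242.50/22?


Network: 26.79.240.0
Broadcast: 26.79.243.255
First usable = network + 1
Last usable = broadcast - 1
Range: 26.79.240.1 to 26.79.243.254


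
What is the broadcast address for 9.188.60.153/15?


Network: 9.188.0.0/15
Host bits = 17
Set all host bits to 1:
Broadcast: 9.189.255.255


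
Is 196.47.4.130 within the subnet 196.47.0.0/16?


Subnet network: 196.47.0.0
Test IP AND mask: 196.47.0.0
Yes, 196.47.4.130 is in 196.47.0.0/16


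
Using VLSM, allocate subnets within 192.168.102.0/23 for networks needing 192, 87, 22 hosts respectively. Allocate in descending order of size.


192 hosts -> /24 (254 usable): 192.168.102.0/24
87 hosts -> /25 (126 usable): 192.168.103.0/25
22 hosts -> /27 (30 usable): 192.168.103.128/27
Allocation: 192.168.102.0/24 (192 hosts, 254 usable); 192.168.103.0/25 (87 hosts, 126 usable); 192.168.103.128/27 (22 hosts, 30 usable)


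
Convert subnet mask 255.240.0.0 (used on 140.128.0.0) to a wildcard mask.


Subnet mask: 255.240.0.0
Wildcard = 255.255.255.255 - subnet mask
255 - 255 = 0
255 - 240 = 15
255 - 0 = 255
255 - 0 = 255
Wildcard: 0.15.255.255


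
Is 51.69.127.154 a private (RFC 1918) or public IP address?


RFC 1918 private ranges:
  10.0.0.0/8 (10.0.0.0 - 10.255.255.255)
  172.16.0.0/12 (172.16.0.0 - 172.31.255.255)
  192.168.0.0/16 (192.168.0.0 - 192.168.255.255)
Public (not in any RFC 1918 range)


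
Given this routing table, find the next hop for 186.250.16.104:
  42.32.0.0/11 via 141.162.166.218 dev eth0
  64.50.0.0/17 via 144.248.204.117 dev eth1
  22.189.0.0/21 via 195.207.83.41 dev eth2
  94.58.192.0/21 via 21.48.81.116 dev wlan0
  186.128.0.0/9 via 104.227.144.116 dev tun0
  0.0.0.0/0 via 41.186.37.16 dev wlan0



Longest prefix match for 186.250.16.104:
  /11 42.32.0.0: no
  /17 64.50.0.0: no
  /21 22.189.0.0: no
  /21 94.58.192.0: no
  /9 186.128.0.0: MATCH
  /0 0.0.0.0: MATCH
Selected: next-hop 104.227.144.116 via tun0 (matched /9)


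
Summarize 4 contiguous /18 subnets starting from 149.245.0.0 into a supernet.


Original prefix: /18
Number of subnets: 4 = 2^2
New prefix = 18 - 2 = 16
Supernet: 149.245.0.0/16


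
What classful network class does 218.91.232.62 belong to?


First octet: 218
Binary: 11011010
110xxxxx -> Class C (192-223)
Class C, default mask 255.255.255.0 (/24)


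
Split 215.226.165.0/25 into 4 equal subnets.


New prefix = 25 + 2 = 27
Each subnet has 32 addresses
  215.226.165.0/27
  215.226.165.32/27
  215.226.165.64/27
  215.226.165.96/27
Subnets: 215.226.165.0/27, 215.226.165.32/27, 215.226.165.64/27, 215.226.165.96/27


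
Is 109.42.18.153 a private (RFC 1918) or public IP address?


RFC 1918 private ranges:
  10.0.0.0/8 (10.0.0.0 - 10.255.255.255)
  172.16.0.0/12 (172.16.0.0 - 172.31.255.255)
  192.168.0.0/16 (192.168.0.0 - 192.168.255.255)
Public (not in any RFC 1918 range)


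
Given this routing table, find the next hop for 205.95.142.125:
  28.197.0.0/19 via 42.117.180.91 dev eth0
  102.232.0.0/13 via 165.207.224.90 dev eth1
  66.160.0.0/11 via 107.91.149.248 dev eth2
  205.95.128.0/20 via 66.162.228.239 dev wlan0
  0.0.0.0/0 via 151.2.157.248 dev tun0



Longest prefix match for 205.95.142.125:
  /19 28.197.0.0: no
  /13 102.232.0.0: no
  /11 66.160.0.0: no
  /20 205.95.128.0: MATCH
  /0 0.0.0.0: MATCH
Selected: next-hop 66.162.228.239 via wlan0 (matched /20)


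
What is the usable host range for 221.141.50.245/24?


Network: 221.141.50.0
Broadcast: 221.141.50.255
First usable = network + 1
Last usable = broadcast - 1
Range: 221.141.50.1 to 221.141.50.254


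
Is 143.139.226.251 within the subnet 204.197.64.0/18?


Subnet network: 204.197.64.0
Test IP AND mask: 143.139.192.0
No, 143.139.226.251 is not in 204.197.64.0/18


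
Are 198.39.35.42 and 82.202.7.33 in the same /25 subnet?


Mask: 255.255.255.128
198.39.35.42 AND mask = 198.39.35.0
82.202.7.33 AND mask = 82.202.7.0
No, different subnets (198.39.35.0 vs 82.202.7.0)


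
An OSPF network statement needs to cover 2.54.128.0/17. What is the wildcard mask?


Subnet mask: 255.255.128.0
Wildcard = 255.255.255.255 - subnet mask
255 - 255 = 0
255 - 255 = 0
255 - 128 = 127
255 - 0 = 255
Wildcard: 0.0.127.255


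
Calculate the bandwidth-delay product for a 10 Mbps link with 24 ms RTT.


BDP = bandwidth * RTT
= 10 Mbps * 24 ms
= 10 * 1e6 * 24 / 1000 bits
= 240000 bits
= 30000 bytes
= 29.2969 KB
BDP = 240000 bits (30000 bytes)


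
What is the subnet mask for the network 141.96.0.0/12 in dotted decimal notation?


/12 means 12 network bits, 20 host bits
Binary: 11111111111100000000000000000000
Mask: 255.240.0.0


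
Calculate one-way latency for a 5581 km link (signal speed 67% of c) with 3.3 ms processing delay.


Speed = 0.67 * 3e5 km/s = 201000 km/s
Propagation delay = 5581 / 201000 = 0.0278 s = 27.7662 ms
Processing delay = 3.3 ms
Total one-way latency = 31.0662 ms


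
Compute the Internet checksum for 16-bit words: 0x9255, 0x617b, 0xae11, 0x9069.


Sum all words (with carry folding):
+ 0x9255 = 0x9255
+ 0x617b = 0xf3d0
+ 0xae11 = 0xa1e2
+ 0x9069 = 0x324c
One's complement: ~0x324c
Checksum = 0xcdb3


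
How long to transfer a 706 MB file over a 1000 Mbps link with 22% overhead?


Effective throughput = 1000 * (1 - 22/100) = 780 Mbps
File size in Mb = 706 * 8 = 5648 Mb
Time = 5648 / 780
Time = 7.241 seconds


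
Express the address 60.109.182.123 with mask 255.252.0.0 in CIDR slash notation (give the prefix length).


Binary: 11111111.11111100.00000000.00000000
Count leading 1s
Prefix: /14


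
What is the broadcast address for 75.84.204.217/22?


Network: 75.84.204.0/22
Host bits = 10
Set all host bits to 1:
Broadcast: 75.84.207.255


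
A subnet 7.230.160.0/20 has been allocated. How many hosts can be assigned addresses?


Host bits = 32 - 20 = 12
Total addresses = 2^12 = 4096
Usable = total - 2 (network and broadcast)
Usable hosts: 4094


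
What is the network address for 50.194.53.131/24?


IP:   00110010.11000010.00110101.10000011
Mask: 11111111.11111111.11111111.00000000
AND operation:
Net:  00110010.11000010.00110101.00000000
Network: 50.194.53.0/24


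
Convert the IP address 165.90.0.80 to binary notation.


165 = 10100101
90 = 01011010
0 = 00000000
80 = 01010000
Binary: 10100101.01011010.00000000.01010000


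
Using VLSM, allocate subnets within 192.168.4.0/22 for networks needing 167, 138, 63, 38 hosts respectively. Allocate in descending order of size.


167 hosts -> /24 (254 usable): 192.168.4.0/24
138 hosts -> /24 (254 usable): 192.168.5.0/24
63 hosts -> /25 (126 usable): 192.168.6.0/25
38 hosts -> /26 (62 usable): 192.168.6.128/26
Allocation: 192.168.4.0/24 (167 hosts, 254 usable); 192.168.5.0/24 (138 hosts, 254 usable); 192.168.6.0/25 (63 hosts, 126 usable); 192.168.6.128/26 (38 hosts, 62 usable)


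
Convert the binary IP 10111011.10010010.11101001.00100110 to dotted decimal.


10111011 = 187
10010010 = 146
11101001 = 233
00100110 = 38
IP: 187.146.233.38


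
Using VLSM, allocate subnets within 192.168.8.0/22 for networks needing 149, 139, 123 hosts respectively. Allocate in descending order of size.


149 hosts -> /24 (254 usable): 192.168.8.0/24
139 hosts -> /24 (254 usable): 192.168.9.0/24
123 hosts -> /25 (126 usable): 192.168.10.0/25
Allocation: 192.168.8.0/24 (149 hosts, 254 usable); 192.168.9.0/24 (139 hosts, 254 usable); 192.168.10.0/25 (123 hosts, 126 usable)


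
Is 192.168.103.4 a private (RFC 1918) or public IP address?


RFC 1918 private ranges:
  10.0.0.0/8 (10.0.0.0 - 10.255.255.255)
  172.16.0.0/12 (172.16.0.0 - 172.31.255.255)
  192.168.0.0/16 (192.168.0.0 - 192.168.255.255)
Private (in 192.168.0.0/16)


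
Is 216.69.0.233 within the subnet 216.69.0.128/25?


Subnet network: 216.69.0.128
Test IP AND mask: 216.69.0.128
Yes, 216.69.0.233 is in 216.69.0.128/25


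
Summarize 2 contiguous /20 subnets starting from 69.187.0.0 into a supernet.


Original prefix: /20
Number of subnets: 2 = 2^1
New prefix = 20 - 1 = 19
Supernet: 69.187.0.0/19


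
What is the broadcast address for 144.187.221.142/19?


Network: 144.187.192.0/19
Host bits = 13
Set all host bits to 1:
Broadcast: 144.187.223.255


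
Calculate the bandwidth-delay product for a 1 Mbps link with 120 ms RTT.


BDP = bandwidth * RTT
= 1 Mbps * 120 ms
= 1 * 1e6 * 120 / 1000 bits
= 120000 bits
= 15000 bytes
= 14.6484 KB
BDP = 120000 bits (15000 bytes)


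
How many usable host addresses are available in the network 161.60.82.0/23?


Host bits = 32 - 23 = 9
Total addresses = 2^9 = 512
Usable = total - 2 (network and broadcast)
Usable hosts: 510


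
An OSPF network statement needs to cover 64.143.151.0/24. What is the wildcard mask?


Subnet mask: 255.255.255.0
Wildcard = 255.255.255.255 - subnet mask
255 - 255 = 0
255 - 255 = 0
255 - 255 = 0
255 - 0 = 255
Wildcard: 0.0.0.255


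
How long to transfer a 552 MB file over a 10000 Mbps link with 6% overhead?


Effective throughput = 10000 * (1 - 6/100) = 9400 Mbps
File size in Mb = 552 * 8 = 4416 Mb
Time = 4416 / 9400
Time = 0.4698 seconds


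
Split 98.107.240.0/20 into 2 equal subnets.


New prefix = 20 + 1 = 21
Each subnet has 2048 addresses
  98.107.240.0/21
  98.107.248.0/21
Subnets: 98.107.240.0/21, 98.107.248.0/21


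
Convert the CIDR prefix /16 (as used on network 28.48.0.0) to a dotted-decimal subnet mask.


/16 means 16 network bits, 16 host bits
Binary: 11111111111111110000000000000000
Mask: 255.255.0.0


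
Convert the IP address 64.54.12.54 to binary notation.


64 = 01000000
54 = 00110110
12 = 00001100
54 = 00110110
Binary: 01000000.00110110.00001100.00110110


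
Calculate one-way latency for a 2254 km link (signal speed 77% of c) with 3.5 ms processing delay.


Speed = 0.77 * 3e5 km/s = 231000 km/s
Propagation delay = 2254 / 231000 = 0.0098 s = 9.7576 ms
Processing delay = 3.5 ms
Total one-way latency = 13.2576 ms


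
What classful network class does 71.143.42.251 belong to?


First octet: 71
Binary: 01000111
0xxxxxxx -> Class A (1-126)
Class A, default mask 255.0.0.0 (/8)


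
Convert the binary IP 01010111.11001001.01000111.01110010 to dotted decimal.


01010111 = 87
11001001 = 201
01000111 = 71
01110010 = 114
IP: 87.201.71.114


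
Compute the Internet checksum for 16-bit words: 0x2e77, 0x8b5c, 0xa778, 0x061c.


Sum all words (with carry folding):
+ 0x2e77 = 0x2e77
+ 0x8b5c = 0xb9d3
+ 0xa778 = 0x614c
+ 0x061c = 0x6768
One's complement: ~0x6768
Checksum = 0x9897


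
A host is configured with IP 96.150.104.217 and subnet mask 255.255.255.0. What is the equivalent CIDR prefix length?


Binary: 11111111.11111111.11111111.00000000
Count leading 1s
Prefix: /24


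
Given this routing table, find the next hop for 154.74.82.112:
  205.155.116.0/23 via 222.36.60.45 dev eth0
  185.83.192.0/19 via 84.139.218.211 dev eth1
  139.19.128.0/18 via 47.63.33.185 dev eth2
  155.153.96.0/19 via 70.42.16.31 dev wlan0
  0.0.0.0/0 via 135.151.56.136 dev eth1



Longest prefix match for 154.74.82.112:
  /23 205.155.116.0: no
  /19 185.83.192.0: no
  /18 139.19.128.0: no
  /19 155.153.96.0: no
  /0 0.0.0.0: MATCH
Selected: next-hop 135.151.56.136 via eth1 (matched /0)


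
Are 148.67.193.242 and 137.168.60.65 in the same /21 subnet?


Mask: 255.255.248.0
148.67.193.242 AND mask = 148.67.192.0
137.168.60.65 AND mask = 137.168.56.0
No, different subnets (148.67.192.0 vs 137.168.56.0)


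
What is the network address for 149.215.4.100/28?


IP:   10010101.11010111.00000100.01100100
Mask: 11111111.11111111.11111111.11110000
AND operation:
Net:  10010101.11010111.00000100.01100000
Network: 149.215.4.96/28


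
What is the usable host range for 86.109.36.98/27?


Network: 86.109.36.96
Broadcast: 86.109.36.127
First usable = network + 1
Last usable = broadcast - 1
Range: 86.109.36.97 to 86.109.36.126


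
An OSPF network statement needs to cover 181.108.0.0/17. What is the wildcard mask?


Subnet mask: 255.255.128.0
Wildcard = 255.255.255.255 - subnet mask
255 - 255 = 0
255 - 255 = 0
255 - 128 = 127
255 - 0 = 255
Wildcard: 0.0.127.255


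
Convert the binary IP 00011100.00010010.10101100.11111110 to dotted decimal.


00011100 = 28
00010010 = 18
10101100 = 172
11111110 = 254
IP: 28.18.172.254


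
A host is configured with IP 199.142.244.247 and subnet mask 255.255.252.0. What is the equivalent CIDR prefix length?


Binary: 11111111.11111111.11111100.00000000
Count leading 1s
Prefix: /22


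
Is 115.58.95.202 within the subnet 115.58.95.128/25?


Subnet network: 115.58.95.128
Test IP AND mask: 115.58.95.128
Yes, 115.58.95.202 is in 115.58.95.128/25


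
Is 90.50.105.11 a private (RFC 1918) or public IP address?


RFC 1918 private ranges:
  10.0.0.0/8 (10.0.0.0 - 10.255.255.255)
  172.16.0.0/12 (172.16.0.0 - 172.31.255.255)
  192.168.0.0/16 (192.168.0.0 - 192.168.255.255)
Public (not in any RFC 1918 range)


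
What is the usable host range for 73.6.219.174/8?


Network: 73.0.0.0
Broadcast: 73.255.255.255
First usable = network + 1
Last usable = broadcast - 1
Range: 73.0.0.1 to 73.255.255.254


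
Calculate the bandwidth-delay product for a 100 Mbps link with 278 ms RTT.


BDP = bandwidth * RTT
= 100 Mbps * 278 ms
= 100 * 1e6 * 278 / 1000 bits
= 27800000 bits
= 3475000 bytes
= 3393.5547 KB
BDP = 27800000 bits (3475000 bytes)


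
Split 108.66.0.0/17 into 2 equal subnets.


New prefix = 17 + 1 = 18
Each subnet has 16384 addresses
  108.66.0.0/18
  108.66.64.0/18
Subnets: 108.66.0.0/18, 108.66.64.0/18


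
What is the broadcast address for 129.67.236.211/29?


Network: 129.67.236.208/29
Host bits = 3
Set all host bits to 1:
Broadcast: 129.67.236.215


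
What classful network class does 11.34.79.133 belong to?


First octet: 11
Binary: 00001011
0xxxxxxx -> Class A (1-126)
Class A, default mask 255.0.0.0 (/8)


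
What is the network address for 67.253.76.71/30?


IP:   01000011.11111101.01001100.01000111
Mask: 11111111.11111111.11111111.11111100
AND operation:
Net:  01000011.11111101.01001100.01000100
Network: 67.253.76.68/30


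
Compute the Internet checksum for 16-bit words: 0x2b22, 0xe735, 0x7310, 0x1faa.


Sum all words (with carry folding):
+ 0x2b22 = 0x2b22
+ 0xe735 = 0x1258
+ 0x7310 = 0x8568
+ 0x1faa = 0xa512
One's complement: ~0xa512
Checksum = 0x5aed


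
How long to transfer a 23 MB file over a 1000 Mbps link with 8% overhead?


Effective throughput = 1000 * (1 - 8/100) = 920 Mbps
File size in Mb = 23 * 8 = 184 Mb
Time = 184 / 920
Time = 0.2 seconds


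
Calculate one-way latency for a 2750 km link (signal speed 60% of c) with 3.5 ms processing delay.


Speed = 0.6 * 3e5 km/s = 180000 km/s
Propagation delay = 2750 / 180000 = 0.0153 s = 15.2778 ms
Processing delay = 3.5 ms
Total one-way latency = 18.7778 ms


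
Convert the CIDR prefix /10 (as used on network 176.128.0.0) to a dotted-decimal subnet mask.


/10 means 10 network bits, 22 host bits
Binary: 11111111110000000000000000000000
Mask: 255.192.0.0


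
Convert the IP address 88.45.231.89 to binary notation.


88 = 01011000
45 = 00101101
231 = 11100111
89 = 01011001
Binary: 01011000.00101101.11100111.01011001


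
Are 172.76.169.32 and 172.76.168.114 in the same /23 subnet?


Mask: 255.255.254.0
172.76.169.32 AND mask = 172.76.168.0
172.76.168.114 AND mask = 172.76.168.0
Yes, same subnet (172.76.168.0)


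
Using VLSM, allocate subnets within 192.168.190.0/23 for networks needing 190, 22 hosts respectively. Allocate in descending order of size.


190 hosts -> /24 (254 usable): 192.168.190.0/24
22 hosts -> /27 (30 usable): 192.168.191.0/27
Allocation: 192.168.190.0/24 (190 hosts, 254 usable); 192.168.191.0/27 (22 hosts, 30 usable)


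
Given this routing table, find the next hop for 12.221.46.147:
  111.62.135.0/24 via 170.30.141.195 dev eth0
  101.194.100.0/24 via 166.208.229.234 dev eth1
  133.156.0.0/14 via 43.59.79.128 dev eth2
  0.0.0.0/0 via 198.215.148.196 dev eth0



Longest prefix match for 12.221.46.147:
  /24 111.62.135.0: no
  /24 101.194.100.0: no
  /14 133.156.0.0: no
  /0 0.0.0.0: MATCH
Selected: next-hop 198.215.148.196 via eth0 (matched /0)


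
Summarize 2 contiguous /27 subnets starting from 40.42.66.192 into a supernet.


Original prefix: /27
Number of subnets: 2 = 2^1
New prefix = 27 - 1 = 26
Supernet: 40.42.66.192/26


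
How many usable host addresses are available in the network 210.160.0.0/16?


Host bits = 32 - 16 = 16
Total addresses = 2^16 = 65536
Usable = total - 2 (network and broadcast)
Usable hosts: 65534


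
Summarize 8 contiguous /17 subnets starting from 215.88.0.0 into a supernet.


Original prefix: /17
Number of subnets: 8 = 2^3
New prefix = 17 - 3 = 14
Supernet: 215.88.0.0/14


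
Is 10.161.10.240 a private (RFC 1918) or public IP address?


RFC 1918 private ranges:
  10.0.0.0/8 (10.0.0.0 - 10.255.255.255)
  172.16.0.0/12 (172.16.0.0 - 172.31.255.255)
  192.168.0.0/16 (192.168.0.0 - 192.168.255.255)
Private (in 10.0.0.0/8)


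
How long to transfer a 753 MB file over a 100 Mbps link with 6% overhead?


Effective throughput = 100 * (1 - 6/100) = 94 Mbps
File size in Mb = 753 * 8 = 6024 Mb
Time = 6024 / 94
Time = 64.0851 seconds


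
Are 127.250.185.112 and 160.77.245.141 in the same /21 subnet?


Mask: 255.255.248.0
127.250.185.112 AND mask = 127.250.184.0
160.77.245.141 AND mask = 160.77.240.0
No, different subnets (127.250.184.0 vs 160.77.240.0)


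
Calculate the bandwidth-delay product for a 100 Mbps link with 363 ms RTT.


BDP = bandwidth * RTT
= 100 Mbps * 363 ms
= 100 * 1e6 * 363 / 1000 bits
= 36300000 bits
= 4537500 bytes
= 4431.1523 KB
BDP = 36300000 bits (4537500 bytes)


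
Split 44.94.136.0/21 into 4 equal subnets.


New prefix = 21 + 2 = 23
Each subnet has 512 addresses
  44.94.136.0/23
  44.94.138.0/23
  44.94.140.0/23
  44.94.142.0/23
Subnets: 44.94.136.0/23, 44.94.138.0/23, 44.94.140.0/23, 44.94.142.0/23


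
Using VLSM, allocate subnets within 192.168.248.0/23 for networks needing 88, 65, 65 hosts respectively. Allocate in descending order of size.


88 hosts -> /25 (126 usable): 192.168.248.0/25
65 hosts -> /25 (126 usable): 192.168.248.128/25
65 hosts -> /25 (126 usable): 192.168.249.0/25
Allocation: 192.168.248.0/25 (88 hosts, 126 usable); 192.168.248.128/25 (65 hosts, 126 usable); 192.168.249.0/25 (65 hosts, 126 usable)


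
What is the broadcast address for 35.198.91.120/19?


Network: 35.198.64.0/19
Host bits = 13
Set all host bits to 1:
Broadcast: 35.198.95.255


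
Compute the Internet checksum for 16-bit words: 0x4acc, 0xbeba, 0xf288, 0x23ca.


Sum all words (with carry folding):
+ 0x4acc = 0x4acc
+ 0xbeba = 0x0987
+ 0xf288 = 0xfc0f
+ 0x23ca = 0x1fda
One's complement: ~0x1fda
Checksum = 0xe025
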